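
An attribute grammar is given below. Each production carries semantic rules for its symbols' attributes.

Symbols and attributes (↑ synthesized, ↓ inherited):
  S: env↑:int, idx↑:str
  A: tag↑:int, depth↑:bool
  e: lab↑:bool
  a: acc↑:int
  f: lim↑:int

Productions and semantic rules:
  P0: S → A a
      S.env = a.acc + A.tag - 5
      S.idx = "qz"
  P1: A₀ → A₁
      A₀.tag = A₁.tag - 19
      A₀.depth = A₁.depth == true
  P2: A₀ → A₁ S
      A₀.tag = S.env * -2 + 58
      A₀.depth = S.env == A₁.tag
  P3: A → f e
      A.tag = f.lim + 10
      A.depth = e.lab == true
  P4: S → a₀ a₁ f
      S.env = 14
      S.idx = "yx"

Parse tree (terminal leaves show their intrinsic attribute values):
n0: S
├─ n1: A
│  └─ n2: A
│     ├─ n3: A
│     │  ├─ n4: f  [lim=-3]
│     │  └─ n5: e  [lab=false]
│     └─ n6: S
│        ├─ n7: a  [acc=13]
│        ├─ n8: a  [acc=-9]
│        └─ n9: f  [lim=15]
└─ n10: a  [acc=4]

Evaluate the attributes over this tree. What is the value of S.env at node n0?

1. n4.lim = -3  [terminal]
2. n5.lab = false  [terminal]
3. n3.tag = 7  [f.lim + 10]
4. n3.depth = false  [e.lab == true]
5. n7.acc = 13  [terminal]
6. n8.acc = -9  [terminal]
7. n9.lim = 15  [terminal]
8. n6.env = 14  [14]
9. n6.idx = "yx"  ["yx"]
10. n2.tag = 30  [S.env * -2 + 58]
11. n2.depth = false  [S.env == A₁.tag]
12. n1.tag = 11  [A₁.tag - 19]
13. n1.depth = false  [A₁.depth == true]
14. n10.acc = 4  [terminal]
15. n0.env = 10  [a.acc + A.tag - 5]
16. n0.idx = "qz"  ["qz"]

10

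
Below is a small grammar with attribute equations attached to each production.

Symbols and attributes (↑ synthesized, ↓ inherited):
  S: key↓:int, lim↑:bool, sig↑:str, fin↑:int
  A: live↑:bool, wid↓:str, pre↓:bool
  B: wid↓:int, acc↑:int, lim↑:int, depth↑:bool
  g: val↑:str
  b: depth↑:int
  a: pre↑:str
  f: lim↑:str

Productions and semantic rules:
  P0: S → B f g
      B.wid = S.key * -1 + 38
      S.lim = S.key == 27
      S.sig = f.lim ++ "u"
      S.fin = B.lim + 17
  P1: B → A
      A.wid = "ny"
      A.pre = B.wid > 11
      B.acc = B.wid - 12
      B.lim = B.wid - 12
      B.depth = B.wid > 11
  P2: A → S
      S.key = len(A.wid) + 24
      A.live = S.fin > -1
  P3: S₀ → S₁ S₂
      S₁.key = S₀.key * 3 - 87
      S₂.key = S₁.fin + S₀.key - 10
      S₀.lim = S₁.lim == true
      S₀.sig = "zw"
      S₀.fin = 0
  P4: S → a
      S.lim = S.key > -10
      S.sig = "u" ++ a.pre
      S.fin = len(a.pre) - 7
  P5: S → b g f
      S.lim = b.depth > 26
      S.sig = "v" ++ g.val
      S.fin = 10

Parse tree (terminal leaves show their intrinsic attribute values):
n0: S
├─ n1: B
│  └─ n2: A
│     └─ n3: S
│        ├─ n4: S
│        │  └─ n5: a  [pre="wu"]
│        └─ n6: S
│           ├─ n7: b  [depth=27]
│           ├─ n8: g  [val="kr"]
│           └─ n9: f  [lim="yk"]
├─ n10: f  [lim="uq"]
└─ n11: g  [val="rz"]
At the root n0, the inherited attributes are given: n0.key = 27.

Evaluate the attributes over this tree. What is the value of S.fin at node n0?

1. n0.key = 27  [given at root]
2. n1.wid = 11  [S.key * -1 + 38]
3. n2.wid = "ny"  ["ny"]
4. n2.pre = false  [B.wid > 11]
5. n3.key = 26  [len(A.wid) + 24]
6. n4.key = -9  [S₀.key * 3 - 87]
7. n5.pre = "wu"  [terminal]
8. n4.lim = true  [S.key > -10]
9. n4.sig = "uwu"  ["u" ++ a.pre]
10. n4.fin = -5  [len(a.pre) - 7]
11. n6.key = 11  [S₁.fin + S₀.key - 10]
12. n7.depth = 27  [terminal]
13. n8.val = "kr"  [terminal]
14. n9.lim = "yk"  [terminal]
15. n6.lim = true  [b.depth > 26]
16. n6.sig = "vkr"  ["v" ++ g.val]
17. n6.fin = 10  [10]
18. n3.lim = true  [S₁.lim == true]
19. n3.sig = "zw"  ["zw"]
20. n3.fin = 0  [0]
21. n2.live = true  [S.fin > -1]
22. n1.acc = -1  [B.wid - 12]
23. n1.lim = -1  [B.wid - 12]
24. n1.depth = false  [B.wid > 11]
25. n10.lim = "uq"  [terminal]
26. n11.val = "rz"  [terminal]
27. n0.lim = true  [S.key == 27]
28. n0.sig = "uqu"  [f.lim ++ "u"]
29. n0.fin = 16  [B.lim + 17]

16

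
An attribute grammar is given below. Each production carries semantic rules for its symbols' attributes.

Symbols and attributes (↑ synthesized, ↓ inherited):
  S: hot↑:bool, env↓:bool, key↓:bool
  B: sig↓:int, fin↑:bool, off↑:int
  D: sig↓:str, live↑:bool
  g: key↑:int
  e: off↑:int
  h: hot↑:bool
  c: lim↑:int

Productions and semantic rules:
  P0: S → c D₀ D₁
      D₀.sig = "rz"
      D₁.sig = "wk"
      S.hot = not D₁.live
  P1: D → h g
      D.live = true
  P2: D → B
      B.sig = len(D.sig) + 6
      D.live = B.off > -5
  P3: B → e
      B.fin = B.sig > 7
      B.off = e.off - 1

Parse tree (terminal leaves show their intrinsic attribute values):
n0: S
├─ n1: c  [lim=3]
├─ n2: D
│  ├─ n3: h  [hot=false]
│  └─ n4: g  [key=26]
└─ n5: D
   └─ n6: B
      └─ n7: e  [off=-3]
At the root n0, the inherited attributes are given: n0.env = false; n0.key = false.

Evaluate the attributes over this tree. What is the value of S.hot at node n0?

false

1. n0.env = false  [given at root]
2. n0.key = false  [given at root]
3. n1.lim = 3  [terminal]
4. n2.sig = "rz"  ["rz"]
5. n3.hot = false  [terminal]
6. n4.key = 26  [terminal]
7. n2.live = true  [true]
8. n5.sig = "wk"  ["wk"]
9. n6.sig = 8  [len(D.sig) + 6]
10. n7.off = -3  [terminal]
11. n6.fin = true  [B.sig > 7]
12. n6.off = -4  [e.off - 1]
13. n5.live = true  [B.off > -5]
14. n0.hot = false  [not D₁.live]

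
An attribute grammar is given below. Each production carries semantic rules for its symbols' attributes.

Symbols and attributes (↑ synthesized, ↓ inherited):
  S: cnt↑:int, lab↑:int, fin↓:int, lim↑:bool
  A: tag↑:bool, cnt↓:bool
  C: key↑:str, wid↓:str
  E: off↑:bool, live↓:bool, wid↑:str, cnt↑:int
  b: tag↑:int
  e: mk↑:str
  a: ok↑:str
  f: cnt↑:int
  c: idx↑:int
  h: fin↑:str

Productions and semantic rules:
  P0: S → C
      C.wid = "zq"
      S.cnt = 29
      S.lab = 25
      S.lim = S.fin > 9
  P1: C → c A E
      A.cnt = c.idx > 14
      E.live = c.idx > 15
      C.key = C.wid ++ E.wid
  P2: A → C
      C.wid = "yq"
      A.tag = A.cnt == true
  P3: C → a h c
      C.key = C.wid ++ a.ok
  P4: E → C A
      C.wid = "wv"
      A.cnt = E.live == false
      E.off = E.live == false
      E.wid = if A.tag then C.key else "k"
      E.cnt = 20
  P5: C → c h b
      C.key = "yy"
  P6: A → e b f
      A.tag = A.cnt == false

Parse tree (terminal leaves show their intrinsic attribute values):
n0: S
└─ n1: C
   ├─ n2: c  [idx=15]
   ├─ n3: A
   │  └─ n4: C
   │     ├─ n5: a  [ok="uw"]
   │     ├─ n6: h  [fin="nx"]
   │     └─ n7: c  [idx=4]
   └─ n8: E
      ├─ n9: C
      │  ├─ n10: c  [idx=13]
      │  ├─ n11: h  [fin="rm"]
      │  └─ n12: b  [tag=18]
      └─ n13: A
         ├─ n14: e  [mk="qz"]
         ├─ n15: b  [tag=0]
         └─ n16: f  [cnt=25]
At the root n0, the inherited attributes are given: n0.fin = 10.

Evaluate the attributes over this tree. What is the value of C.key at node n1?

1. n0.fin = 10  [given at root]
2. n1.wid = "zq"  ["zq"]
3. n2.idx = 15  [terminal]
4. n3.cnt = true  [c.idx > 14]
5. n4.wid = "yq"  ["yq"]
6. n5.ok = "uw"  [terminal]
7. n6.fin = "nx"  [terminal]
8. n7.idx = 4  [terminal]
9. n4.key = "yquw"  [C.wid ++ a.ok]
10. n3.tag = true  [A.cnt == true]
11. n8.live = false  [c.idx > 15]
12. n9.wid = "wv"  ["wv"]
13. n10.idx = 13  [terminal]
14. n11.fin = "rm"  [terminal]
15. n12.tag = 18  [terminal]
16. n9.key = "yy"  ["yy"]
17. n13.cnt = true  [E.live == false]
18. n14.mk = "qz"  [terminal]
19. n15.tag = 0  [terminal]
20. n16.cnt = 25  [terminal]
21. n13.tag = false  [A.cnt == false]
22. n8.off = true  [E.live == false]
23. n8.wid = "k"  [if A.tag then C.key else "k"]
24. n8.cnt = 20  [20]
25. n1.key = "zqk"  [C.wid ++ E.wid]
26. n0.cnt = 29  [29]
27. n0.lab = 25  [25]
28. n0.lim = true  [S.fin > 9]

"zqk"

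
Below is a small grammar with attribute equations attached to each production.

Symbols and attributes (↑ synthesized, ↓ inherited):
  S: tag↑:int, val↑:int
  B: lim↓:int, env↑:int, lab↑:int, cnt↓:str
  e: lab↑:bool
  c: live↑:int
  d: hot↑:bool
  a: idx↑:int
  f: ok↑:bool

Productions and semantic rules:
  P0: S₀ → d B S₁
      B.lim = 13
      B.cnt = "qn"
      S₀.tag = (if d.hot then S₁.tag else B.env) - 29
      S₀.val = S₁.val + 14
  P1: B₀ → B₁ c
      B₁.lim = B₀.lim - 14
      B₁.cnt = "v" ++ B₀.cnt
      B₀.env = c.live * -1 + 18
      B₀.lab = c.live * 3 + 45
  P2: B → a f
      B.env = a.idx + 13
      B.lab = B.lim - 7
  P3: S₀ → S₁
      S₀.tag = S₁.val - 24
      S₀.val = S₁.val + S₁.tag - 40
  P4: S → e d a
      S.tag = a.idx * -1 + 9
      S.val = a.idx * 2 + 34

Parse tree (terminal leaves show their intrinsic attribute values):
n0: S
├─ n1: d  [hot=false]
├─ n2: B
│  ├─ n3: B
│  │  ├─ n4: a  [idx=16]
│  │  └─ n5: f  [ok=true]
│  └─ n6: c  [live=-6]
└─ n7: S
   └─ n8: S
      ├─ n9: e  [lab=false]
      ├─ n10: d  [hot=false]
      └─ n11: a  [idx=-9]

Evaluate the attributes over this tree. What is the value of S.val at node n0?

1. n1.hot = false  [terminal]
2. n2.lim = 13  [13]
3. n2.cnt = "qn"  ["qn"]
4. n3.lim = -1  [B₀.lim - 14]
5. n3.cnt = "vqn"  ["v" ++ B₀.cnt]
6. n4.idx = 16  [terminal]
7. n5.ok = true  [terminal]
8. n3.env = 29  [a.idx + 13]
9. n3.lab = -8  [B.lim - 7]
10. n6.live = -6  [terminal]
11. n2.env = 24  [c.live * -1 + 18]
12. n2.lab = 27  [c.live * 3 + 45]
13. n9.lab = false  [terminal]
14. n10.hot = false  [terminal]
15. n11.idx = -9  [terminal]
16. n8.tag = 18  [a.idx * -1 + 9]
17. n8.val = 16  [a.idx * 2 + 34]
18. n7.tag = -8  [S₁.val - 24]
19. n7.val = -6  [S₁.val + S₁.tag - 40]
20. n0.tag = -5  [(if d.hot then S₁.tag else B.env) - 29]
21. n0.val = 8  [S₁.val + 14]

8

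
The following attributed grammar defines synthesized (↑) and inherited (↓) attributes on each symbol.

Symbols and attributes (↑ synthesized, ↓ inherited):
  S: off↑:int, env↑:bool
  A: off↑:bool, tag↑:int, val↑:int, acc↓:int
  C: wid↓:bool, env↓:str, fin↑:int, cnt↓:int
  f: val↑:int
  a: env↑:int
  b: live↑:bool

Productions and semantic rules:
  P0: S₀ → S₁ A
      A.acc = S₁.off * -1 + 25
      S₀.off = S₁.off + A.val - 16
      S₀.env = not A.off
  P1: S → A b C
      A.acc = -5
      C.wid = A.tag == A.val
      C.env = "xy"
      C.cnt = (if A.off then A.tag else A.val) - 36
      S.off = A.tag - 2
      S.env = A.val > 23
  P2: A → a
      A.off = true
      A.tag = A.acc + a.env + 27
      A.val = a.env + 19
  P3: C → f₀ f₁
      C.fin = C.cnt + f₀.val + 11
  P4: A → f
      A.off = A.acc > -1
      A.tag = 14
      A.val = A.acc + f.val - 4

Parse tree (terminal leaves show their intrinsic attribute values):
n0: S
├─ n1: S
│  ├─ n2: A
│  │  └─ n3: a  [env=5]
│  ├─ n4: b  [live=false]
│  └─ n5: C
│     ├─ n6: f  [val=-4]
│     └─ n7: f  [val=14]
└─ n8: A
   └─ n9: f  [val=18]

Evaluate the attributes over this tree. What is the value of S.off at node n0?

23

1. n2.acc = -5  [-5]
2. n3.env = 5  [terminal]
3. n2.off = true  [true]
4. n2.tag = 27  [A.acc + a.env + 27]
5. n2.val = 24  [a.env + 19]
6. n4.live = false  [terminal]
7. n5.wid = false  [A.tag == A.val]
8. n5.env = "xy"  ["xy"]
9. n5.cnt = -9  [(if A.off then A.tag else A.val) - 36]
10. n6.val = -4  [terminal]
11. n7.val = 14  [terminal]
12. n5.fin = -2  [C.cnt + f₀.val + 11]
13. n1.off = 25  [A.tag - 2]
14. n1.env = true  [A.val > 23]
15. n8.acc = 0  [S₁.off * -1 + 25]
16. n9.val = 18  [terminal]
17. n8.off = true  [A.acc > -1]
18. n8.tag = 14  [14]
19. n8.val = 14  [A.acc + f.val - 4]
20. n0.off = 23  [S₁.off + A.val - 16]
21. n0.env = false  [not A.off]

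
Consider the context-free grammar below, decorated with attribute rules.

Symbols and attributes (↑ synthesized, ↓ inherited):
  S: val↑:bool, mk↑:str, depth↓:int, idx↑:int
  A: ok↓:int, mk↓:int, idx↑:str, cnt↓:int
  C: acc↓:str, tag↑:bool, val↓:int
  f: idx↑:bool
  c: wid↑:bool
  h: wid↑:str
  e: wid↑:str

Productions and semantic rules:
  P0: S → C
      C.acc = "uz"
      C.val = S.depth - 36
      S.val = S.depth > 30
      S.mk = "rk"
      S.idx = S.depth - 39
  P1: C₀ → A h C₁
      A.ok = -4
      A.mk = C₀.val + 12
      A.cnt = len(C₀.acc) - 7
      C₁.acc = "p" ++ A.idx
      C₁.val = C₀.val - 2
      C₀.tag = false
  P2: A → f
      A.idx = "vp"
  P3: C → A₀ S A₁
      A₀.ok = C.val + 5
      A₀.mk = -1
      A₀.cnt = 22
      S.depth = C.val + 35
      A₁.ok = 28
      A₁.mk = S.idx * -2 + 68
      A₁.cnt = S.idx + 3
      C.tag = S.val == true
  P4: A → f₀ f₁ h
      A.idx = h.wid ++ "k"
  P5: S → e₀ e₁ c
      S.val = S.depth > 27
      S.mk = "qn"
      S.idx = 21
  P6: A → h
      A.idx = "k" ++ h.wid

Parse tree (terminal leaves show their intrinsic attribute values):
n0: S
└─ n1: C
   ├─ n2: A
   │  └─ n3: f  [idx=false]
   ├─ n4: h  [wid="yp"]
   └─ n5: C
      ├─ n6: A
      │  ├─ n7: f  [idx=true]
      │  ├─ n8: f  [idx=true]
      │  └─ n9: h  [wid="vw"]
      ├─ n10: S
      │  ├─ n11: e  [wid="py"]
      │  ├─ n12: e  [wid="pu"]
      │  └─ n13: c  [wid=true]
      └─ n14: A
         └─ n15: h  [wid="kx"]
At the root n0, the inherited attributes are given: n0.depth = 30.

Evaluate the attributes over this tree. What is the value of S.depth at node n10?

27

1. n0.depth = 30  [given at root]
2. n1.acc = "uz"  ["uz"]
3. n1.val = -6  [S.depth - 36]
4. n2.ok = -4  [-4]
5. n2.mk = 6  [C₀.val + 12]
6. n2.cnt = -5  [len(C₀.acc) - 7]
7. n3.idx = false  [terminal]
8. n2.idx = "vp"  ["vp"]
9. n4.wid = "yp"  [terminal]
10. n5.acc = "pvp"  ["p" ++ A.idx]
11. n5.val = -8  [C₀.val - 2]
12. n6.ok = -3  [C.val + 5]
13. n6.mk = -1  [-1]
14. n6.cnt = 22  [22]
15. n7.idx = true  [terminal]
16. n8.idx = true  [terminal]
17. n9.wid = "vw"  [terminal]
18. n6.idx = "vwk"  [h.wid ++ "k"]
19. n10.depth = 27  [C.val + 35]
20. n11.wid = "py"  [terminal]
21. n12.wid = "pu"  [terminal]
22. n13.wid = true  [terminal]
23. n10.val = false  [S.depth > 27]
24. n10.mk = "qn"  ["qn"]
25. n10.idx = 21  [21]
26. n14.ok = 28  [28]
27. n14.mk = 26  [S.idx * -2 + 68]
28. n14.cnt = 24  [S.idx + 3]
29. n15.wid = "kx"  [terminal]
30. n14.idx = "kkx"  ["k" ++ h.wid]
31. n5.tag = false  [S.val == true]
32. n1.tag = false  [false]
33. n0.val = false  [S.depth > 30]
34. n0.mk = "rk"  ["rk"]
35. n0.idx = -9  [S.depth - 39]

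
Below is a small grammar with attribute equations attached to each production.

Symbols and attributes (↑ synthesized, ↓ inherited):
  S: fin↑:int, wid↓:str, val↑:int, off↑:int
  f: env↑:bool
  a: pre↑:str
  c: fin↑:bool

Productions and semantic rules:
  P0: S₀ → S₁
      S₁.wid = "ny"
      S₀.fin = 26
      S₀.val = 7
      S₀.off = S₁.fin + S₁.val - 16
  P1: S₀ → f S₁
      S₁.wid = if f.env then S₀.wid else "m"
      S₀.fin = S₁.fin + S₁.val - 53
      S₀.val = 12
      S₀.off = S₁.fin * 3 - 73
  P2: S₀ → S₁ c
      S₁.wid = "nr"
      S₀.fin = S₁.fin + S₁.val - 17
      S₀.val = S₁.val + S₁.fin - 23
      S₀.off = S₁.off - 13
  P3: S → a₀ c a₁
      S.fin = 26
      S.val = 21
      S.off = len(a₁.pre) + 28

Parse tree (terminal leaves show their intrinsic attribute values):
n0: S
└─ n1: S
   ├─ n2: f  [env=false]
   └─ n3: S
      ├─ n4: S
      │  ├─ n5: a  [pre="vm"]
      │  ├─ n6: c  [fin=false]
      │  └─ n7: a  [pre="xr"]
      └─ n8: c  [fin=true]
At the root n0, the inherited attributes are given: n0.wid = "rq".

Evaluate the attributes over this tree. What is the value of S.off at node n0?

1. n0.wid = "rq"  [given at root]
2. n1.wid = "ny"  ["ny"]
3. n2.env = false  [terminal]
4. n3.wid = "m"  [if f.env then S₀.wid else "m"]
5. n4.wid = "nr"  ["nr"]
6. n5.pre = "vm"  [terminal]
7. n6.fin = false  [terminal]
8. n7.pre = "xr"  [terminal]
9. n4.fin = 26  [26]
10. n4.val = 21  [21]
11. n4.off = 30  [len(a₁.pre) + 28]
12. n8.fin = true  [terminal]
13. n3.fin = 30  [S₁.fin + S₁.val - 17]
14. n3.val = 24  [S₁.val + S₁.fin - 23]
15. n3.off = 17  [S₁.off - 13]
16. n1.fin = 1  [S₁.fin + S₁.val - 53]
17. n1.val = 12  [12]
18. n1.off = 17  [S₁.fin * 3 - 73]
19. n0.fin = 26  [26]
20. n0.val = 7  [7]
21. n0.off = -3  [S₁.fin + S₁.val - 16]

-3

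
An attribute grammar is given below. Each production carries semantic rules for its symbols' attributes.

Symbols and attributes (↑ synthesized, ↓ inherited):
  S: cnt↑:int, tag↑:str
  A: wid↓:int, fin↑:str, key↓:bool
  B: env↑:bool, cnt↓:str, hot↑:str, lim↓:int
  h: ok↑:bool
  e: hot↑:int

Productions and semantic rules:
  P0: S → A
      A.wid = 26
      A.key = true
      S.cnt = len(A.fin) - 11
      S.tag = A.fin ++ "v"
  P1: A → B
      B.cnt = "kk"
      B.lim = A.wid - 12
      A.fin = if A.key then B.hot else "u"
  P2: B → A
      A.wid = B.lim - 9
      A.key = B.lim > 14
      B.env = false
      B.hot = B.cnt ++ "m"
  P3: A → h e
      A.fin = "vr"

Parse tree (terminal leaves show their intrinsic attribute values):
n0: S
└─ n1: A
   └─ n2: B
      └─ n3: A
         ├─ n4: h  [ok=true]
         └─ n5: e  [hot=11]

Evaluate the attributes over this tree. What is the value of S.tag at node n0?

"kkmv"

1. n1.wid = 26  [26]
2. n1.key = true  [true]
3. n2.cnt = "kk"  ["kk"]
4. n2.lim = 14  [A.wid - 12]
5. n3.wid = 5  [B.lim - 9]
6. n3.key = false  [B.lim > 14]
7. n4.ok = true  [terminal]
8. n5.hot = 11  [terminal]
9. n3.fin = "vr"  ["vr"]
10. n2.env = false  [false]
11. n2.hot = "kkm"  [B.cnt ++ "m"]
12. n1.fin = "kkm"  [if A.key then B.hot else "u"]
13. n0.cnt = -8  [len(A.fin) - 11]
14. n0.tag = "kkmv"  [A.fin ++ "v"]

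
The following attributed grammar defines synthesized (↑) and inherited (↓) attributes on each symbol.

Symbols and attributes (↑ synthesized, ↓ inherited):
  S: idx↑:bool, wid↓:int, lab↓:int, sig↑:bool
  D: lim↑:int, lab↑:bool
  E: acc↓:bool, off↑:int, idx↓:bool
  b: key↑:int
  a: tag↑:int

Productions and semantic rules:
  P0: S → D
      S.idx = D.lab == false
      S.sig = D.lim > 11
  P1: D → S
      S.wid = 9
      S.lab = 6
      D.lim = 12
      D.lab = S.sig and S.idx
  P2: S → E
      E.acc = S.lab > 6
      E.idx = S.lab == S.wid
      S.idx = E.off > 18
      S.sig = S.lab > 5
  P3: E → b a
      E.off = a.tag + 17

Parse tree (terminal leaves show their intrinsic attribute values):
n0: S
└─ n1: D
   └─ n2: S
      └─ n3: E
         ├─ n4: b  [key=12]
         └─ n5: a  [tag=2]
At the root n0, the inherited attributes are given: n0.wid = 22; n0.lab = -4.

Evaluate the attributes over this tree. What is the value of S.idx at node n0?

1. n0.wid = 22  [given at root]
2. n0.lab = -4  [given at root]
3. n2.wid = 9  [9]
4. n2.lab = 6  [6]
5. n3.acc = false  [S.lab > 6]
6. n3.idx = false  [S.lab == S.wid]
7. n4.key = 12  [terminal]
8. n5.tag = 2  [terminal]
9. n3.off = 19  [a.tag + 17]
10. n2.idx = true  [E.off > 18]
11. n2.sig = true  [S.lab > 5]
12. n1.lim = 12  [12]
13. n1.lab = true  [S.sig and S.idx]
14. n0.idx = false  [D.lab == false]
15. n0.sig = true  [D.lim > 11]

false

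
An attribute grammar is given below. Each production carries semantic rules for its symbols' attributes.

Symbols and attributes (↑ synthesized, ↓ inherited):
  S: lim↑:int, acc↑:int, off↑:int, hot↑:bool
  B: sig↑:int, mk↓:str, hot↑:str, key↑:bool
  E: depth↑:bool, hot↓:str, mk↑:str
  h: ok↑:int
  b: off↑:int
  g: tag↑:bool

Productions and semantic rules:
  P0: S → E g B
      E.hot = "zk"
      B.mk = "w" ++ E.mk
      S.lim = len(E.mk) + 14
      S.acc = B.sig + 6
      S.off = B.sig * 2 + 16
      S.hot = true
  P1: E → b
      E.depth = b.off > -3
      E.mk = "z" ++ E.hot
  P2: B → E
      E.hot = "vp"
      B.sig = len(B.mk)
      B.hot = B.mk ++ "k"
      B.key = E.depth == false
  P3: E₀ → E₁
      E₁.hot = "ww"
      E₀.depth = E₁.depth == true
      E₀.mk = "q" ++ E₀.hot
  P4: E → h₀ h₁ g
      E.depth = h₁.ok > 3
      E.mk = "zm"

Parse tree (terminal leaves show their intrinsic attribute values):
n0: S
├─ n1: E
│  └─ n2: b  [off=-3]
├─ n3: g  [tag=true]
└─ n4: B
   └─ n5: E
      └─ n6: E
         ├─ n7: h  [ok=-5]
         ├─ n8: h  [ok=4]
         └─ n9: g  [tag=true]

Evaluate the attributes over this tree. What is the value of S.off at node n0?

1. n1.hot = "zk"  ["zk"]
2. n2.off = -3  [terminal]
3. n1.depth = false  [b.off > -3]
4. n1.mk = "zzk"  ["z" ++ E.hot]
5. n3.tag = true  [terminal]
6. n4.mk = "wzzk"  ["w" ++ E.mk]
7. n5.hot = "vp"  ["vp"]
8. n6.hot = "ww"  ["ww"]
9. n7.ok = -5  [terminal]
10. n8.ok = 4  [terminal]
11. n9.tag = true  [terminal]
12. n6.depth = true  [h₁.ok > 3]
13. n6.mk = "zm"  ["zm"]
14. n5.depth = true  [E₁.depth == true]
15. n5.mk = "qvp"  ["q" ++ E₀.hot]
16. n4.sig = 4  [len(B.mk)]
17. n4.hot = "wzzkk"  [B.mk ++ "k"]
18. n4.key = false  [E.depth == false]
19. n0.lim = 17  [len(E.mk) + 14]
20. n0.acc = 10  [B.sig + 6]
21. n0.off = 24  [B.sig * 2 + 16]
22. n0.hot = true  [true]

24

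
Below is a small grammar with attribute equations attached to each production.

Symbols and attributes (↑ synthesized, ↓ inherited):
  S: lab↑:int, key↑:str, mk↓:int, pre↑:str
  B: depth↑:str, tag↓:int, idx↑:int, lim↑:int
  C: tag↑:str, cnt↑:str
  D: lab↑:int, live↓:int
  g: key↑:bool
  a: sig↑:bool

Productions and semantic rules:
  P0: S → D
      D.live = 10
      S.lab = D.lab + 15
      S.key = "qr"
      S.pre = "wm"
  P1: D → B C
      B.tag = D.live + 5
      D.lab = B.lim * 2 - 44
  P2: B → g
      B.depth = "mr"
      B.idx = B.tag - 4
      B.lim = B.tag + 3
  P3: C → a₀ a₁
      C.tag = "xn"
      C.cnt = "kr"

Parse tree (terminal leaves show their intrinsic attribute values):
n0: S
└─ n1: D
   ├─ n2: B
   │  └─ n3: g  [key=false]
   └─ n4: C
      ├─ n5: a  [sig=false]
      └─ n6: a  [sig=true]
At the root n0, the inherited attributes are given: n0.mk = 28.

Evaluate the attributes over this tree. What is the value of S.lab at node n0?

7

1. n0.mk = 28  [given at root]
2. n1.live = 10  [10]
3. n2.tag = 15  [D.live + 5]
4. n3.key = false  [terminal]
5. n2.depth = "mr"  ["mr"]
6. n2.idx = 11  [B.tag - 4]
7. n2.lim = 18  [B.tag + 3]
8. n5.sig = false  [terminal]
9. n6.sig = true  [terminal]
10. n4.tag = "xn"  ["xn"]
11. n4.cnt = "kr"  ["kr"]
12. n1.lab = -8  [B.lim * 2 - 44]
13. n0.lab = 7  [D.lab + 15]
14. n0.key = "qr"  ["qr"]
15. n0.pre = "wm"  ["wm"]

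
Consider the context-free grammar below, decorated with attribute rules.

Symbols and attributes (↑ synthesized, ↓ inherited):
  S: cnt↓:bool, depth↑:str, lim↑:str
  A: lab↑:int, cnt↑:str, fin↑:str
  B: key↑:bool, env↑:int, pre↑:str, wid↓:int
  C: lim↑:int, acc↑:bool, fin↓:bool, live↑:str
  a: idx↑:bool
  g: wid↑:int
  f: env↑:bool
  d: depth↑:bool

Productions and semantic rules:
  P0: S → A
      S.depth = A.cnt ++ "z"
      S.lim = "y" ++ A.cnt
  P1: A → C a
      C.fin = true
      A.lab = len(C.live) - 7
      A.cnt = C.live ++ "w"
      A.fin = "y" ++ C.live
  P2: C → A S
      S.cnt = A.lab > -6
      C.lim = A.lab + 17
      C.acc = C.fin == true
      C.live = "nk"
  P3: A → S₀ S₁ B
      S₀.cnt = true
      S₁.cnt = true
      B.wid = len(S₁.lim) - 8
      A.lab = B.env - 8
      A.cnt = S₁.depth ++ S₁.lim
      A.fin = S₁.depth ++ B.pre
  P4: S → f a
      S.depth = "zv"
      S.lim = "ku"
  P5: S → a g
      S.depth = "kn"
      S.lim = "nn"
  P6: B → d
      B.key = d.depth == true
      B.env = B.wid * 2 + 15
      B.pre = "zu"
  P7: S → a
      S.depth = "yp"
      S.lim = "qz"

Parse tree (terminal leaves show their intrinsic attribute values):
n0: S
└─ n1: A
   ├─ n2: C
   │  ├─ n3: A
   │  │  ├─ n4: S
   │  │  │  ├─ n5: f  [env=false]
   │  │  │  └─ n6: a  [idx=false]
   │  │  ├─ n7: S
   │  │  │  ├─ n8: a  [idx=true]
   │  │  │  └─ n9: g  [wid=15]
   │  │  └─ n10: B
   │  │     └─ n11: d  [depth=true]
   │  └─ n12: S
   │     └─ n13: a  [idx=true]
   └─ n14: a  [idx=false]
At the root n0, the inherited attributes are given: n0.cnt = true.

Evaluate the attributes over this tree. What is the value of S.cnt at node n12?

1. n0.cnt = true  [given at root]
2. n2.fin = true  [true]
3. n4.cnt = true  [true]
4. n5.env = false  [terminal]
5. n6.idx = false  [terminal]
6. n4.depth = "zv"  ["zv"]
7. n4.lim = "ku"  ["ku"]
8. n7.cnt = true  [true]
9. n8.idx = true  [terminal]
10. n9.wid = 15  [terminal]
11. n7.depth = "kn"  ["kn"]
12. n7.lim = "nn"  ["nn"]
13. n10.wid = -6  [len(S₁.lim) - 8]
14. n11.depth = true  [terminal]
15. n10.key = true  [d.depth == true]
16. n10.env = 3  [B.wid * 2 + 15]
17. n10.pre = "zu"  ["zu"]
18. n3.lab = -5  [B.env - 8]
19. n3.cnt = "knnn"  [S₁.depth ++ S₁.lim]
20. n3.fin = "knzu"  [S₁.depth ++ B.pre]
21. n12.cnt = true  [A.lab > -6]
22. n13.idx = true  [terminal]
23. n12.depth = "yp"  ["yp"]
24. n12.lim = "qz"  ["qz"]
25. n2.lim = 12  [A.lab + 17]
26. n2.acc = true  [C.fin == true]
27. n2.live = "nk"  ["nk"]
28. n14.idx = false  [terminal]
29. n1.lab = -5  [len(C.live) - 7]
30. n1.cnt = "nkw"  [C.live ++ "w"]
31. n1.fin = "ynk"  ["y" ++ C.live]
32. n0.depth = "nkwz"  [A.cnt ++ "z"]
33. n0.lim = "ynkw"  ["y" ++ A.cnt]

true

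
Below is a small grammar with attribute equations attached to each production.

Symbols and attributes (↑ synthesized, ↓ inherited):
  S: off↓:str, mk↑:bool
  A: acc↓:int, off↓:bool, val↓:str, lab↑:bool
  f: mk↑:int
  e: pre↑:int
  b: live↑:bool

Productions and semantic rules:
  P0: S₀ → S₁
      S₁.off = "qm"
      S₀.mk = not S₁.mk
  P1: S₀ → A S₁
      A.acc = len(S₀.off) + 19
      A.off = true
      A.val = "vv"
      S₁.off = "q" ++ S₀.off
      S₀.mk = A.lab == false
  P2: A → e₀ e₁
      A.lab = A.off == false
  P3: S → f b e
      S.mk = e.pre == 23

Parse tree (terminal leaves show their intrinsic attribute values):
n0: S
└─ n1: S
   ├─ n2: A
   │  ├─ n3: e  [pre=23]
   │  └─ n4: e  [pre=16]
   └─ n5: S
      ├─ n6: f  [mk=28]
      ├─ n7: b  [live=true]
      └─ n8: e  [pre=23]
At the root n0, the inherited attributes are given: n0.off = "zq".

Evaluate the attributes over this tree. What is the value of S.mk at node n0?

1. n0.off = "zq"  [given at root]
2. n1.off = "qm"  ["qm"]
3. n2.acc = 21  [len(S₀.off) + 19]
4. n2.off = true  [true]
5. n2.val = "vv"  ["vv"]
6. n3.pre = 23  [terminal]
7. n4.pre = 16  [terminal]
8. n2.lab = false  [A.off == false]
9. n5.off = "qqm"  ["q" ++ S₀.off]
10. n6.mk = 28  [terminal]
11. n7.live = true  [terminal]
12. n8.pre = 23  [terminal]
13. n5.mk = true  [e.pre == 23]
14. n1.mk = true  [A.lab == false]
15. n0.mk = false  [not S₁.mk]

false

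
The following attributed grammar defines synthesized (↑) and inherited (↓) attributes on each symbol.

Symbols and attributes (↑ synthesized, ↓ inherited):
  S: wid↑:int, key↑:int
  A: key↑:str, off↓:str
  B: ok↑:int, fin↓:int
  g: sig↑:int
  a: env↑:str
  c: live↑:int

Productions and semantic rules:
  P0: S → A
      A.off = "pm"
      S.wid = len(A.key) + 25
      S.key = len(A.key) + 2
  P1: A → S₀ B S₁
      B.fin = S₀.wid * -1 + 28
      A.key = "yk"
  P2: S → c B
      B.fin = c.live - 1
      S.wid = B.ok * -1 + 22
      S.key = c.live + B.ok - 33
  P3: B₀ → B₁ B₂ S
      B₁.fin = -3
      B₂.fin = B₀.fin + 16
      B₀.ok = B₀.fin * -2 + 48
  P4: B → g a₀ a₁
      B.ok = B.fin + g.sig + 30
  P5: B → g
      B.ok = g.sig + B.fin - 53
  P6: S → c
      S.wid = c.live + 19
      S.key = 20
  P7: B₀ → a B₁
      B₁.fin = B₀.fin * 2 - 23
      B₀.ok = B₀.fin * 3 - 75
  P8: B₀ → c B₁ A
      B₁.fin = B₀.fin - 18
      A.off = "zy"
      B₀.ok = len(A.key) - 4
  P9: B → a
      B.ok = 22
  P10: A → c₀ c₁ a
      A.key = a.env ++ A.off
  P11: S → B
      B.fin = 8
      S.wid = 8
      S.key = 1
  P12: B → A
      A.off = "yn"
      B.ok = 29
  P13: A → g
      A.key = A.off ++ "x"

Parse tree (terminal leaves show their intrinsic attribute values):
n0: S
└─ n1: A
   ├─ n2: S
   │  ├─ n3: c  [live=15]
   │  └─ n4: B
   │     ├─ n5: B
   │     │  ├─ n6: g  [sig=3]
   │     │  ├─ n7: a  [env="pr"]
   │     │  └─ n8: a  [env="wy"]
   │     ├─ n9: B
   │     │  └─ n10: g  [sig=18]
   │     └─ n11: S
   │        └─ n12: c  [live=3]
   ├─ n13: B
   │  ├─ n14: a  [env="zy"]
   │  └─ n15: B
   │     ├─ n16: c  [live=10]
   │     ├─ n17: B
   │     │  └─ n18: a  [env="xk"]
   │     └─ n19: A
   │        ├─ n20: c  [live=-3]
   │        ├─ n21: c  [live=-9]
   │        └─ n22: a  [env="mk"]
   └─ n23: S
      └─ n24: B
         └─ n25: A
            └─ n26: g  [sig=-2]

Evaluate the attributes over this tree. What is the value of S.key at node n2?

1. n1.off = "pm"  ["pm"]
2. n3.live = 15  [terminal]
3. n4.fin = 14  [c.live - 1]
4. n5.fin = -3  [-3]
5. n6.sig = 3  [terminal]
6. n7.env = "pr"  [terminal]
7. n8.env = "wy"  [terminal]
8. n5.ok = 30  [B.fin + g.sig + 30]
9. n9.fin = 30  [B₀.fin + 16]
10. n10.sig = 18  [terminal]
11. n9.ok = -5  [g.sig + B.fin - 53]
12. n12.live = 3  [terminal]
13. n11.wid = 22  [c.live + 19]
14. n11.key = 20  [20]
15. n4.ok = 20  [B₀.fin * -2 + 48]
16. n2.wid = 2  [B.ok * -1 + 22]
17. n2.key = 2  [c.live + B.ok - 33]
18. n13.fin = 26  [S₀.wid * -1 + 28]
19. n14.env = "zy"  [terminal]
20. n15.fin = 29  [B₀.fin * 2 - 23]
21. n16.live = 10  [terminal]
22. n17.fin = 11  [B₀.fin - 18]
23. n18.env = "xk"  [terminal]
24. n17.ok = 22  [22]
25. n19.off = "zy"  ["zy"]
26. n20.live = -3  [terminal]
27. n21.live = -9  [terminal]
28. n22.env = "mk"  [terminal]
29. n19.key = "mkzy"  [a.env ++ A.off]
30. n15.ok = 0  [len(A.key) - 4]
31. n13.ok = 3  [B₀.fin * 3 - 75]
32. n24.fin = 8  [8]
33. n25.off = "yn"  ["yn"]
34. n26.sig = -2  [terminal]
35. n25.key = "ynx"  [A.off ++ "x"]
36. n24.ok = 29  [29]
37. n23.wid = 8  [8]
38. n23.key = 1  [1]
39. n1.key = "yk"  ["yk"]
40. n0.wid = 27  [len(A.key) + 25]
41. n0.key = 4  [len(A.key) + 2]

2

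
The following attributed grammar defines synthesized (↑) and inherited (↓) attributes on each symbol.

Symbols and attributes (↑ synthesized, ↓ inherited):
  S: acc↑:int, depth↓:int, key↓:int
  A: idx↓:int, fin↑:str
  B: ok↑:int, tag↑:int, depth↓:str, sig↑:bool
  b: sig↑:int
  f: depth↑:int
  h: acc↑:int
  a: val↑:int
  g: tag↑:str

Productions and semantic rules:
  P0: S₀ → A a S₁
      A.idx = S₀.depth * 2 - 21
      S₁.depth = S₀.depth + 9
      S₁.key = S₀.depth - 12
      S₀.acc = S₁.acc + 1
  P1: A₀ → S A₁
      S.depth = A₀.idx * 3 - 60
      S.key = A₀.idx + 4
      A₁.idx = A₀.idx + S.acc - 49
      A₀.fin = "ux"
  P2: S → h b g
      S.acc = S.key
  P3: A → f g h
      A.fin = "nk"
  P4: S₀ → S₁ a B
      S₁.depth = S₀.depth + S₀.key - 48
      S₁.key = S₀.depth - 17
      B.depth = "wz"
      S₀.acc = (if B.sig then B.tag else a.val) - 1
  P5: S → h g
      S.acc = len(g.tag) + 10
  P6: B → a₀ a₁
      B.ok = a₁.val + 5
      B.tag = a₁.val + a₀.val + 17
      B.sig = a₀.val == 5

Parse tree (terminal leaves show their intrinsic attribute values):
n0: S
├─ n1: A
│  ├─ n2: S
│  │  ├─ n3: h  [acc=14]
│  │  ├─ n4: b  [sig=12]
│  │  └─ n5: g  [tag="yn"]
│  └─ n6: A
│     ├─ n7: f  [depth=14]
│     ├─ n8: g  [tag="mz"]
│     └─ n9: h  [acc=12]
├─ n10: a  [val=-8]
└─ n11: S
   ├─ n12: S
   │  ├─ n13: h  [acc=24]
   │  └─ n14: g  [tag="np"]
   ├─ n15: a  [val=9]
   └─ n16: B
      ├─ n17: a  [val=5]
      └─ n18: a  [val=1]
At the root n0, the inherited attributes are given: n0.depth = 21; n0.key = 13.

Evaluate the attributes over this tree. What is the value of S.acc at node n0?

1. n0.depth = 21  [given at root]
2. n0.key = 13  [given at root]
3. n1.idx = 21  [S₀.depth * 2 - 21]
4. n2.depth = 3  [A₀.idx * 3 - 60]
5. n2.key = 25  [A₀.idx + 4]
6. n3.acc = 14  [terminal]
7. n4.sig = 12  [terminal]
8. n5.tag = "yn"  [terminal]
9. n2.acc = 25  [S.key]
10. n6.idx = -3  [A₀.idx + S.acc - 49]
11. n7.depth = 14  [terminal]
12. n8.tag = "mz"  [terminal]
13. n9.acc = 12  [terminal]
14. n6.fin = "nk"  ["nk"]
15. n1.fin = "ux"  ["ux"]
16. n10.val = -8  [terminal]
17. n11.depth = 30  [S₀.depth + 9]
18. n11.key = 9  [S₀.depth - 12]
19. n12.depth = -9  [S₀.depth + S₀.key - 48]
20. n12.key = 13  [S₀.depth - 17]
21. n13.acc = 24  [terminal]
22. n14.tag = "np"  [terminal]
23. n12.acc = 12  [len(g.tag) + 10]
24. n15.val = 9  [terminal]
25. n16.depth = "wz"  ["wz"]
26. n17.val = 5  [terminal]
27. n18.val = 1  [terminal]
28. n16.ok = 6  [a₁.val + 5]
29. n16.tag = 23  [a₁.val + a₀.val + 17]
30. n16.sig = true  [a₀.val == 5]
31. n11.acc = 22  [(if B.sig then B.tag else a.val) - 1]
32. n0.acc = 23  [S₁.acc + 1]

23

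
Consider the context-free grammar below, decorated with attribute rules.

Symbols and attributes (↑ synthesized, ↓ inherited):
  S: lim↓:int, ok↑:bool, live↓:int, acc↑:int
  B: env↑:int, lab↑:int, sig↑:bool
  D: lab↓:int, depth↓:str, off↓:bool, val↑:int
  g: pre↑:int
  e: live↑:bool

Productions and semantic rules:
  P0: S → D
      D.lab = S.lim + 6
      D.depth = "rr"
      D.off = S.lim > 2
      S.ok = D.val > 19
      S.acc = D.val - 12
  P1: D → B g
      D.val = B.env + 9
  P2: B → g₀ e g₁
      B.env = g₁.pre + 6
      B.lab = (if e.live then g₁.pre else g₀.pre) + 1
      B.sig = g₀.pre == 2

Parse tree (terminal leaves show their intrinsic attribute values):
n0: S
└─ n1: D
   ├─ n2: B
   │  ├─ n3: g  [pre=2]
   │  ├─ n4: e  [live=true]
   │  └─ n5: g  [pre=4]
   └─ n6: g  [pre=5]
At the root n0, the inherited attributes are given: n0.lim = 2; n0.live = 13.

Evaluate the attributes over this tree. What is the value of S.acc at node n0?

7

1. n0.lim = 2  [given at root]
2. n0.live = 13  [given at root]
3. n1.lab = 8  [S.lim + 6]
4. n1.depth = "rr"  ["rr"]
5. n1.off = false  [S.lim > 2]
6. n3.pre = 2  [terminal]
7. n4.live = true  [terminal]
8. n5.pre = 4  [terminal]
9. n2.env = 10  [g₁.pre + 6]
10. n2.lab = 5  [(if e.live then g₁.pre else g₀.pre) + 1]
11. n2.sig = true  [g₀.pre == 2]
12. n6.pre = 5  [terminal]
13. n1.val = 19  [B.env + 9]
14. n0.ok = false  [D.val > 19]
15. n0.acc = 7  [D.val - 12]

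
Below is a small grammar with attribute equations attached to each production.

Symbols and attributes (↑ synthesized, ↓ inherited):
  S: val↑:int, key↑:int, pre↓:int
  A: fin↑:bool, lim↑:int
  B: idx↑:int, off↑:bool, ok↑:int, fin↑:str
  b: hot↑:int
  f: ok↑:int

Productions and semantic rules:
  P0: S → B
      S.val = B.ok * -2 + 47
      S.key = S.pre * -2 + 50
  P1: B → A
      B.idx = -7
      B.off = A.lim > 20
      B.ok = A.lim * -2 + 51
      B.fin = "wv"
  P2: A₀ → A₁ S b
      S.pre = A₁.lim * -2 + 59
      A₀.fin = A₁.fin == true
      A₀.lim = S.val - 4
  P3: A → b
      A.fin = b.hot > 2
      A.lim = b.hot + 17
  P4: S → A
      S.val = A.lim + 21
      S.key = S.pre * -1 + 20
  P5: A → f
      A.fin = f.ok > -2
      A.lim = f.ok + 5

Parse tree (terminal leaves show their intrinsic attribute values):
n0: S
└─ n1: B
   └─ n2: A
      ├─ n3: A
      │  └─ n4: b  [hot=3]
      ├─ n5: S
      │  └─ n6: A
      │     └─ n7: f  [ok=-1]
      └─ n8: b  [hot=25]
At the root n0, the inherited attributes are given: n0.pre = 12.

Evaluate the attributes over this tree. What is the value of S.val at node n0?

1. n0.pre = 12  [given at root]
2. n4.hot = 3  [terminal]
3. n3.fin = true  [b.hot > 2]
4. n3.lim = 20  [b.hot + 17]
5. n5.pre = 19  [A₁.lim * -2 + 59]
6. n7.ok = -1  [terminal]
7. n6.fin = true  [f.ok > -2]
8. n6.lim = 4  [f.ok + 5]
9. n5.val = 25  [A.lim + 21]
10. n5.key = 1  [S.pre * -1 + 20]
11. n8.hot = 25  [terminal]
12. n2.fin = true  [A₁.fin == true]
13. n2.lim = 21  [S.val - 4]
14. n1.idx = -7  [-7]
15. n1.off = true  [A.lim > 20]
16. n1.ok = 9  [A.lim * -2 + 51]
17. n1.fin = "wv"  ["wv"]
18. n0.val = 29  [B.ok * -2 + 47]
19. n0.key = 26  [S.pre * -2 + 50]

29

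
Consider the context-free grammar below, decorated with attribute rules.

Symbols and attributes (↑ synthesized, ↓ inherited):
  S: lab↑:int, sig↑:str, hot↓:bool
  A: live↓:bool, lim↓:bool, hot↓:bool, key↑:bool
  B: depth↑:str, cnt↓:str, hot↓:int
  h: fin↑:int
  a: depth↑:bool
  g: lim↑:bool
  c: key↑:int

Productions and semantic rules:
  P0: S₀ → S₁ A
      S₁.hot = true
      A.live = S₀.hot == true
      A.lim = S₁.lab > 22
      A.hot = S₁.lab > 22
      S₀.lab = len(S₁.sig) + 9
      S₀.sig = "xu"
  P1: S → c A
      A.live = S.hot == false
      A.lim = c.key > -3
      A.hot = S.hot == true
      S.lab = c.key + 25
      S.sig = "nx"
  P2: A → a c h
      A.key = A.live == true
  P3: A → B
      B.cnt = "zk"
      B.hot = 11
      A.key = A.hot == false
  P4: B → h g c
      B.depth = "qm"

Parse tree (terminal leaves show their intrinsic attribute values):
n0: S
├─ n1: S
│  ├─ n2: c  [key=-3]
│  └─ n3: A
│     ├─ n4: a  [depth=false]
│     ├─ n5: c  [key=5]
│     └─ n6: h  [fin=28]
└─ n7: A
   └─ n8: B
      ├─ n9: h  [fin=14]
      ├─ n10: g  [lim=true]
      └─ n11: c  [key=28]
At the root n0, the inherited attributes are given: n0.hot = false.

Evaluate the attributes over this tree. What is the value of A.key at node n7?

1. n0.hot = false  [given at root]
2. n1.hot = true  [true]
3. n2.key = -3  [terminal]
4. n3.live = false  [S.hot == false]
5. n3.lim = false  [c.key > -3]
6. n3.hot = true  [S.hot == true]
7. n4.depth = false  [terminal]
8. n5.key = 5  [terminal]
9. n6.fin = 28  [terminal]
10. n3.key = false  [A.live == true]
11. n1.lab = 22  [c.key + 25]
12. n1.sig = "nx"  ["nx"]
13. n7.live = false  [S₀.hot == true]
14. n7.lim = false  [S₁.lab > 22]
15. n7.hot = false  [S₁.lab > 22]
16. n8.cnt = "zk"  ["zk"]
17. n8.hot = 11  [11]
18. n9.fin = 14  [terminal]
19. n10.lim = true  [terminal]
20. n11.key = 28  [terminal]
21. n8.depth = "qm"  ["qm"]
22. n7.key = true  [A.hot == false]
23. n0.lab = 11  [len(S₁.sig) + 9]
24. n0.sig = "xu"  ["xu"]

true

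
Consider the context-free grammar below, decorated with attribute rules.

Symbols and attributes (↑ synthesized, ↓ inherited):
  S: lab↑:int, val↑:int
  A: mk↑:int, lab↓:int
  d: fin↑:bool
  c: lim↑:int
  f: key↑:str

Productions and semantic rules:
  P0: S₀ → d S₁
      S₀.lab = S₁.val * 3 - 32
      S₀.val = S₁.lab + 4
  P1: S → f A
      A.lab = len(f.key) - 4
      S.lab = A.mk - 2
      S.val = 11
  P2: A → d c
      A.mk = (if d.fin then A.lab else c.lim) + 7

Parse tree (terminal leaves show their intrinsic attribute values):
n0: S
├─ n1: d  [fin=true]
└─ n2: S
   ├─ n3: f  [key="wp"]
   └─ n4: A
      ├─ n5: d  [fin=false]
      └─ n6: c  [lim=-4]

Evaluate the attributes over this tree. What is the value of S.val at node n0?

5

1. n1.fin = true  [terminal]
2. n3.key = "wp"  [terminal]
3. n4.lab = -2  [len(f.key) - 4]
4. n5.fin = false  [terminal]
5. n6.lim = -4  [terminal]
6. n4.mk = 3  [(if d.fin then A.lab else c.lim) + 7]
7. n2.lab = 1  [A.mk - 2]
8. n2.val = 11  [11]
9. n0.lab = 1  [S₁.val * 3 - 32]
10. n0.val = 5  [S₁.lab + 4]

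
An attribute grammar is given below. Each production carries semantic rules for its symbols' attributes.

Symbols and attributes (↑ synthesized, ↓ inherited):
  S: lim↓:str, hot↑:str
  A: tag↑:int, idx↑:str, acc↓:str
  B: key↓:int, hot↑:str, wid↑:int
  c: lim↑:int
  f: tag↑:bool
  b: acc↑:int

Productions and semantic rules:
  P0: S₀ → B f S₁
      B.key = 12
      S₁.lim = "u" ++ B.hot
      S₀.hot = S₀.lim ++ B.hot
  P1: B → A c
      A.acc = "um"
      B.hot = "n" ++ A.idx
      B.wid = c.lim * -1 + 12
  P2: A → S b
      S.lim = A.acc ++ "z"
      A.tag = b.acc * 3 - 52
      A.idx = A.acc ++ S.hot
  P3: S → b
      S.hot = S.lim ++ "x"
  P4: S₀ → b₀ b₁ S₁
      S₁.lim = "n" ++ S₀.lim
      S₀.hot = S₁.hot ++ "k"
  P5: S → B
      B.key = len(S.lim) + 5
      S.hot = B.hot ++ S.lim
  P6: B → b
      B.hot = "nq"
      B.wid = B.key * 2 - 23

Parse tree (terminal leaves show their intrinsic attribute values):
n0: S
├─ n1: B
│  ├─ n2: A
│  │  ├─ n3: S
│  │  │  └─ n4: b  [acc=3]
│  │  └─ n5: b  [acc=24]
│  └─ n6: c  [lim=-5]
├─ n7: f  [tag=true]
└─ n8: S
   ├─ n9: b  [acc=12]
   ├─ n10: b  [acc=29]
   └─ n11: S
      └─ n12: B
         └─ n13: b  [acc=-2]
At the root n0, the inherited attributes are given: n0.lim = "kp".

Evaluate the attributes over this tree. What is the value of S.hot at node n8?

1. n0.lim = "kp"  [given at root]
2. n1.key = 12  [12]
3. n2.acc = "um"  ["um"]
4. n3.lim = "umz"  [A.acc ++ "z"]
5. n4.acc = 3  [terminal]
6. n3.hot = "umzx"  [S.lim ++ "x"]
7. n5.acc = 24  [terminal]
8. n2.tag = 20  [b.acc * 3 - 52]
9. n2.idx = "umumzx"  [A.acc ++ S.hot]
10. n6.lim = -5  [terminal]
11. n1.hot = "numumzx"  ["n" ++ A.idx]
12. n1.wid = 17  [c.lim * -1 + 12]
13. n7.tag = true  [terminal]
14. n8.lim = "unumumzx"  ["u" ++ B.hot]
15. n9.acc = 12  [terminal]
16. n10.acc = 29  [terminal]
17. n11.lim = "nunumumzx"  ["n" ++ S₀.lim]
18. n12.key = 14  [len(S.lim) + 5]
19. n13.acc = -2  [terminal]
20. n12.hot = "nq"  ["nq"]
21. n12.wid = 5  [B.key * 2 - 23]
22. n11.hot = "nqnunumumzx"  [B.hot ++ S.lim]
23. n8.hot = "nqnunumumzxk"  [S₁.hot ++ "k"]
24. n0.hot = "kpnumumzx"  [S₀.lim ++ B.hot]

"nqnunumumzxk"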